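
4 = 4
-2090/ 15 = -139.33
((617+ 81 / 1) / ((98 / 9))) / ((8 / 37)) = 116217 / 392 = 296.47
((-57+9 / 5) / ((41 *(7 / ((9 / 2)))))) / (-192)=207 / 45920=0.00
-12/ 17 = -0.71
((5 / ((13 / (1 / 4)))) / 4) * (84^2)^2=15558480 / 13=1196806.15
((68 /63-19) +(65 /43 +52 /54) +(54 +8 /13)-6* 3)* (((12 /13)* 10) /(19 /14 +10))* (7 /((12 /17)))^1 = 5323017560 /31197231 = 170.62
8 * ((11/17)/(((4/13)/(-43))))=-12298/17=-723.41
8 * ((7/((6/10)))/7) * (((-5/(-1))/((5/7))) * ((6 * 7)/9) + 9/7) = 28520/63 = 452.70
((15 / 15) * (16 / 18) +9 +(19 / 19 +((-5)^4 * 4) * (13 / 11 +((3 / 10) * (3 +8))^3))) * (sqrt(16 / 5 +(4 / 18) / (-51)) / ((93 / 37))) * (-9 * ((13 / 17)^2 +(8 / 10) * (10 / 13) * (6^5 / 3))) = -947908286.53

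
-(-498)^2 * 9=-2232036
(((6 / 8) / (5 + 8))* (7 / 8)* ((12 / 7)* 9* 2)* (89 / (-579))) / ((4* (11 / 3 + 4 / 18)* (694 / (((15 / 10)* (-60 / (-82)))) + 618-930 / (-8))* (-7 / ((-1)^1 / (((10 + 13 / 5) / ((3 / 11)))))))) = -324405 / 9314274237268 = -0.00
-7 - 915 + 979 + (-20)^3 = -7943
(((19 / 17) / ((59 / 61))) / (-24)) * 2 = -1159 / 12036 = -0.10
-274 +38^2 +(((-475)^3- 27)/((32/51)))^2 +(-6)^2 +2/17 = 126967087910651538041/4352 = 29174422773587210.03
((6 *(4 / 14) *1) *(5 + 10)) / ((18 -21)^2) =2.86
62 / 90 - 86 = -3839 / 45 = -85.31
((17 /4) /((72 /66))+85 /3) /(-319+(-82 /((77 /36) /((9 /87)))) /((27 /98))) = -37961 /392688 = -0.10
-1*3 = -3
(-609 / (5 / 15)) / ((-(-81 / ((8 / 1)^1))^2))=12992 / 729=17.82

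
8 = 8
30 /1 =30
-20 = -20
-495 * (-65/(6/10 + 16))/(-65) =-2475/83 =-29.82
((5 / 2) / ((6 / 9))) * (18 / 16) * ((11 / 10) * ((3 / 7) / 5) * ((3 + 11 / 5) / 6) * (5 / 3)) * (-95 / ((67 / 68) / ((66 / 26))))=-1055241 / 7504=-140.62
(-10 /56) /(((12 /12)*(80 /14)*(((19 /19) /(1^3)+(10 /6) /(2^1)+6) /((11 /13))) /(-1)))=33 /9776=0.00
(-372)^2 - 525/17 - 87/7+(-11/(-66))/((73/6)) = 1201765685/8687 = 138340.70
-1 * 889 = -889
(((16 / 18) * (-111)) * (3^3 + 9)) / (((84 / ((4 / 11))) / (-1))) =1184 / 77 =15.38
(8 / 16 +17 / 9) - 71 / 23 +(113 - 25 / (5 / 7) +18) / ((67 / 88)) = 3478109 / 27738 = 125.39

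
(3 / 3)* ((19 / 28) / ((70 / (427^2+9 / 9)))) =346427 / 196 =1767.48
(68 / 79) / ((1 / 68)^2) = 314432 / 79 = 3980.15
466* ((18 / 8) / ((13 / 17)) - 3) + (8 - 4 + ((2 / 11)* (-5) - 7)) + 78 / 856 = -1879121 / 61204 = -30.70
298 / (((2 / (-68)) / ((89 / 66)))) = -450874 / 33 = -13662.85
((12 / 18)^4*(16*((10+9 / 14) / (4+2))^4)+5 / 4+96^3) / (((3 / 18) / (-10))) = -278754485577965 / 5250987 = -53086112.30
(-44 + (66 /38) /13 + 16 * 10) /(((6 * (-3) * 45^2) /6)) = -5737 /300105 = -0.02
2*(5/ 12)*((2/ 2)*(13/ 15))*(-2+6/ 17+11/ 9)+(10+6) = 43219/ 2754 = 15.69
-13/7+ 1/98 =-181/98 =-1.85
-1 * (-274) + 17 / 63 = 17279 / 63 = 274.27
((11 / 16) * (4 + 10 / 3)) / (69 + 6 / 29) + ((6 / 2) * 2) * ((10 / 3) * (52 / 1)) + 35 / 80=100238605 / 96336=1040.51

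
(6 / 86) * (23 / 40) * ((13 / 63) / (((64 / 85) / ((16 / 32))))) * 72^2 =137241 / 4816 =28.50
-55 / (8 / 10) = -275 / 4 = -68.75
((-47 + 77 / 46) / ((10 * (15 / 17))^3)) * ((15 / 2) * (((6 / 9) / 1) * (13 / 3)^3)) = -1500346679 / 55890000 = -26.84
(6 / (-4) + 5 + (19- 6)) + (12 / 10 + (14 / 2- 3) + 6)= 27.70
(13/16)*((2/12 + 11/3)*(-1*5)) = -1495/96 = -15.57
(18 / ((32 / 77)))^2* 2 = 480249 / 128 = 3751.95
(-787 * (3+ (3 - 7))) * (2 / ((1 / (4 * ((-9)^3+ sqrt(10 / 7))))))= -4589784+ 6296 * sqrt(70) / 7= -4582258.84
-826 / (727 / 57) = -47082 / 727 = -64.76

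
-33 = -33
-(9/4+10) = -12.25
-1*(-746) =746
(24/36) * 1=0.67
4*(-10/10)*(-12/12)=4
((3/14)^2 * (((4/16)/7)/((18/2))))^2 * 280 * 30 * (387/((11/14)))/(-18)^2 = 1075/2535456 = 0.00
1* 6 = 6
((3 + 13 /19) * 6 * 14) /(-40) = -147 /19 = -7.74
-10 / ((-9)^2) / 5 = -2 / 81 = -0.02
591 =591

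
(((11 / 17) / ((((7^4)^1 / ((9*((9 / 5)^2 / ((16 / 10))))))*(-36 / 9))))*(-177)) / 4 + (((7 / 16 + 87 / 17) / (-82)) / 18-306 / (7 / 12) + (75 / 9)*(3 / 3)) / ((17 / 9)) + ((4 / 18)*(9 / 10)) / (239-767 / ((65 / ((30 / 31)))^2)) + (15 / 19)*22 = -13901041172258195661 / 54326212050974080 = -255.88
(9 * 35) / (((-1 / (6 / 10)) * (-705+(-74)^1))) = 189 / 779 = 0.24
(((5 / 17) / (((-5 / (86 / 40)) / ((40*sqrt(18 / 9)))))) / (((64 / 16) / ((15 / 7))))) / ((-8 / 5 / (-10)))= -16125*sqrt(2) / 952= -23.95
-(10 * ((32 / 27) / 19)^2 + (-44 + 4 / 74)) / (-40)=-1.10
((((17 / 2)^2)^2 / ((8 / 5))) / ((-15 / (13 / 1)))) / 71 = -1085773 / 27264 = -39.82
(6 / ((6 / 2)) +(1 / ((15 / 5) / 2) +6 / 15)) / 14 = 23 / 105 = 0.22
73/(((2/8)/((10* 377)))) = 1100840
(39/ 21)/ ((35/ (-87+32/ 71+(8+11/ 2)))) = -134849/ 34790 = -3.88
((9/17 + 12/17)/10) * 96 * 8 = 8064/85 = 94.87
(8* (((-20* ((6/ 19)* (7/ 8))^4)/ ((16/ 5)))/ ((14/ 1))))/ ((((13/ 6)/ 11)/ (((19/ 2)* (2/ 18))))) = -2546775/ 22826752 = -0.11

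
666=666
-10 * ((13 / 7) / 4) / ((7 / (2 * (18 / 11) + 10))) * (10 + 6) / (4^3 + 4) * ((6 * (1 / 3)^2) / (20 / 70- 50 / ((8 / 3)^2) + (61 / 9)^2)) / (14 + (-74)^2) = -28032 / 4367820149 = -0.00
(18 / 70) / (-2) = -9 / 70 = -0.13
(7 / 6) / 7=1 / 6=0.17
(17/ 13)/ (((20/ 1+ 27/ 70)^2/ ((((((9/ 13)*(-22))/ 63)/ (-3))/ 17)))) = 15400/ 1032418803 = 0.00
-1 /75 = -0.01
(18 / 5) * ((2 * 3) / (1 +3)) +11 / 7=244 / 35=6.97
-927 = -927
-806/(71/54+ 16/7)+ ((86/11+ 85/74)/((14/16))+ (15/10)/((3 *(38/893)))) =-3130811521/15509956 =-201.86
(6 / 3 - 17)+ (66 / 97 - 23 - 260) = -28840 / 97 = -297.32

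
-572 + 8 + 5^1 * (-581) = -3469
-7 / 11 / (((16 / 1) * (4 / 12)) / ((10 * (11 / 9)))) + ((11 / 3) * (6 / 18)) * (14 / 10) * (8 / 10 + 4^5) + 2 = 1052453 / 600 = 1754.09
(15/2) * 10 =75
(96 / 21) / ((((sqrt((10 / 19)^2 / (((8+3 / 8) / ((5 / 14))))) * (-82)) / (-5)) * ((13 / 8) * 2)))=304 * sqrt(2345) / 18655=0.79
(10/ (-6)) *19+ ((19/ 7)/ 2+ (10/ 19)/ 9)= -72421/ 2394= -30.25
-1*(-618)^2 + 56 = -381868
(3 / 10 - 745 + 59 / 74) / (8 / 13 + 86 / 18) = -16101774 / 116735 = -137.93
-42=-42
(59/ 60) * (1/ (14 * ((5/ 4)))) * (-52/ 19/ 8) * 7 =-767/ 5700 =-0.13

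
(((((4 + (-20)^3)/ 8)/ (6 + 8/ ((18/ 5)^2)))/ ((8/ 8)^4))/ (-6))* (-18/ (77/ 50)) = -12143925/ 41272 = -294.24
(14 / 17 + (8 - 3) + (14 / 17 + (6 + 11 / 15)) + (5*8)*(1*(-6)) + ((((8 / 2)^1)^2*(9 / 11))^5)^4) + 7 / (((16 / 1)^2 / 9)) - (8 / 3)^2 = 2878400638710658904790506562263421333705817787411 / 131751359007592552201923840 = 21847217822965930567766.19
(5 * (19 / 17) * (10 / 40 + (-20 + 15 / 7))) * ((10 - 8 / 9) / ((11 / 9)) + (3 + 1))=-24795 / 22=-1127.05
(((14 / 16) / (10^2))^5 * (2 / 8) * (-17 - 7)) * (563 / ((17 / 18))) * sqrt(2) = -255483207 * sqrt(2) / 1392640000000000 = -0.00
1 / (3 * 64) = 1 / 192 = 0.01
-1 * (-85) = 85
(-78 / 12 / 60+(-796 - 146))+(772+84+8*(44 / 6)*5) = 8289 / 40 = 207.22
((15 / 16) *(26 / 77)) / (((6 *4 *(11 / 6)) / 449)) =87555 / 27104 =3.23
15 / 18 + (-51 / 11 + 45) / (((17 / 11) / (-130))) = -346235 / 102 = -3394.46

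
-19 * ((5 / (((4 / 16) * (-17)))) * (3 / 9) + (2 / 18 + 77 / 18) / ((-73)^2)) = 12124603 / 1630674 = 7.44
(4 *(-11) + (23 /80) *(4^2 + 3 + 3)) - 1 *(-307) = 10773 /40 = 269.32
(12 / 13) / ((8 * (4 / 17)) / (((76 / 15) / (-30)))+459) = 1292 / 626847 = 0.00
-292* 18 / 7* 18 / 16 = -5913 / 7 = -844.71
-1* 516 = -516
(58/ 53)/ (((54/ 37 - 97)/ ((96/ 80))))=-12876/ 936775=-0.01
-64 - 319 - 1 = -384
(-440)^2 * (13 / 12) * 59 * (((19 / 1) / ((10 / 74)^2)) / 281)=38624046032 / 843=45817373.70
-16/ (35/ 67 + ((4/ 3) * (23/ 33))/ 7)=-742896/ 30419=-24.42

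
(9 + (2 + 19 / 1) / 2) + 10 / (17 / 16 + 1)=1607 / 66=24.35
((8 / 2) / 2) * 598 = 1196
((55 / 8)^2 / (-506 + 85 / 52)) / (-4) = 39325 / 1678528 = 0.02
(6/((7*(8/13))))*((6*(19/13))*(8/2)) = 342/7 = 48.86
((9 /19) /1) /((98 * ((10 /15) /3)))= 81 /3724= 0.02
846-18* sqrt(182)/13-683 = 163-18* sqrt(182)/13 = 144.32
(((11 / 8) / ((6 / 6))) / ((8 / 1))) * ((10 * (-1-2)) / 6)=-0.86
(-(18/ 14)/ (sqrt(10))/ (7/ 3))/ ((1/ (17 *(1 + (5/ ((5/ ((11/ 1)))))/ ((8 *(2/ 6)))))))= -18819 *sqrt(10)/ 3920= -15.18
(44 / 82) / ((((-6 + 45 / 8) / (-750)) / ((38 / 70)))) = 167200 / 287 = 582.58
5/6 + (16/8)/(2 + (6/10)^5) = 69965/38958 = 1.80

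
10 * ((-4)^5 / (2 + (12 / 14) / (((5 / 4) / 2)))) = -179200 / 59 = -3037.29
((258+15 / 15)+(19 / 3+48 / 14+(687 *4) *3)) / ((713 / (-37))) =-6614416 / 14973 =-441.76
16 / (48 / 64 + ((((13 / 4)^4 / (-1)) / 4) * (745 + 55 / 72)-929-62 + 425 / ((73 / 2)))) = -86114304 / 117218550631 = -0.00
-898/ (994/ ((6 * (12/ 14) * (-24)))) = 387936/ 3479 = 111.51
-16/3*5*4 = -320/3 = -106.67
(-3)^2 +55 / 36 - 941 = -33497 / 36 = -930.47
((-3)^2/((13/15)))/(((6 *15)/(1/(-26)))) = -3/676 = -0.00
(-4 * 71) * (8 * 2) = -4544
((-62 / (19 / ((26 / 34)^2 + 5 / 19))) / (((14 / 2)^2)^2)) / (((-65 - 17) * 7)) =144336 / 71891757623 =0.00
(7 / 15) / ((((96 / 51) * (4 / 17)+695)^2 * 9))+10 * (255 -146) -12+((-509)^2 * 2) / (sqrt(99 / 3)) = 5878563020622817 / 5453212449015+518162 * sqrt(33) / 33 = 91278.43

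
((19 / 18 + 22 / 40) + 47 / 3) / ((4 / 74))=115033 / 360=319.54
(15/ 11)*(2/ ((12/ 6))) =15/ 11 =1.36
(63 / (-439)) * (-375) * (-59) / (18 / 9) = -1393875 / 878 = -1587.56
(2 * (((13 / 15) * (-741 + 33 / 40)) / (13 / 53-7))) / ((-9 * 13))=-523057 / 322200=-1.62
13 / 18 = 0.72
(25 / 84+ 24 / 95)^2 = 19280881 / 63680400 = 0.30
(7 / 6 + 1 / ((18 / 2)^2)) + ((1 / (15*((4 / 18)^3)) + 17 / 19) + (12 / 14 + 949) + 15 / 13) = 5373174487 / 5601960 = 959.16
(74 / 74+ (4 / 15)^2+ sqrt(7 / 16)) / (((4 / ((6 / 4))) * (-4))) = -0.16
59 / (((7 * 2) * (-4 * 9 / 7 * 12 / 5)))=-295 / 864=-0.34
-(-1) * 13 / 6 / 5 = 13 / 30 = 0.43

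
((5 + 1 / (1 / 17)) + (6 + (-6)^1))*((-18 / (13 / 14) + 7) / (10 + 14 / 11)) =-19481 / 806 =-24.17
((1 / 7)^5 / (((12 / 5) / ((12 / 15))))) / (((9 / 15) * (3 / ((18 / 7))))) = 10 / 352947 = 0.00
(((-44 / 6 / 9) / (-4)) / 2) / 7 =11 / 756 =0.01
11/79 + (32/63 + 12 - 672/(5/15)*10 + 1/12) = -401091841/19908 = -20147.27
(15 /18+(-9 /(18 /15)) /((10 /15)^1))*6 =-125 /2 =-62.50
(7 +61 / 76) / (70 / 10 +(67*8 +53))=0.01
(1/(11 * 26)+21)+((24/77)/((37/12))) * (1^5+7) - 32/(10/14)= -8513991/370370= -22.99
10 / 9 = 1.11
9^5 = 59049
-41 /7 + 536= 3711 /7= 530.14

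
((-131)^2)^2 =294499921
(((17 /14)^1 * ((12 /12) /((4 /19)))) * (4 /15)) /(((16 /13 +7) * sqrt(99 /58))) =0.14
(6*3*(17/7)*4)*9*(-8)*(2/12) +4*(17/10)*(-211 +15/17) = -123448/35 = -3527.09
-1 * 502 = -502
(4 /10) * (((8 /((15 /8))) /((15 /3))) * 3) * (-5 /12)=-32 /75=-0.43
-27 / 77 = -0.35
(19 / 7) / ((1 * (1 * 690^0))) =19 / 7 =2.71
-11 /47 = -0.23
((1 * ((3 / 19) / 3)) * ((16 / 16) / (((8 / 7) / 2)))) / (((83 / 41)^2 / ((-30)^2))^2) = 4005516217500 / 901708099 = 4442.14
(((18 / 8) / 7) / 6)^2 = 9 / 3136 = 0.00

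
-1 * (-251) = 251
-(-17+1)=16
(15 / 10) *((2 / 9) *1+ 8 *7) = 253 / 3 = 84.33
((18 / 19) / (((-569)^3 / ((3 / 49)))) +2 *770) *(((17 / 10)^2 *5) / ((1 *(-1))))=-38165859579171067 / 1715088283790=-22253.00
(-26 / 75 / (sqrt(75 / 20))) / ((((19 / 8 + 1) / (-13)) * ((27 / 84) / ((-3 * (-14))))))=2119936 * sqrt(15) / 91125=90.10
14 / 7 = 2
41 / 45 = 0.91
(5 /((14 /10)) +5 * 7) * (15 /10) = 405 /7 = 57.86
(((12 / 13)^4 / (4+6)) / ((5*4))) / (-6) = -432 / 714025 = -0.00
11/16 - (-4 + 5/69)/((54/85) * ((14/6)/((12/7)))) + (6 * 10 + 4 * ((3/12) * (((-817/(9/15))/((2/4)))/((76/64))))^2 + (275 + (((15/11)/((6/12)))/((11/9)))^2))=3124967696546293/2376058608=1315189.65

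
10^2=100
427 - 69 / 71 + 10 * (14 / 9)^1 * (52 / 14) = 483.81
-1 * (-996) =996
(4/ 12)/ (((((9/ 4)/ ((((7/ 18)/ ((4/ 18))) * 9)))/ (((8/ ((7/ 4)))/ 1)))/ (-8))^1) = -256/ 3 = -85.33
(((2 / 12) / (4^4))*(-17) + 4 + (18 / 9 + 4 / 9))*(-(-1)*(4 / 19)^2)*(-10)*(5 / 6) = -741125 / 311904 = -2.38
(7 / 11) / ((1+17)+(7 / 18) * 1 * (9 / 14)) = 28 / 803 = 0.03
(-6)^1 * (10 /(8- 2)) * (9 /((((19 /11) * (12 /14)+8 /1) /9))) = -6237 /73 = -85.44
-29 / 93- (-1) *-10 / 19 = -1481 / 1767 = -0.84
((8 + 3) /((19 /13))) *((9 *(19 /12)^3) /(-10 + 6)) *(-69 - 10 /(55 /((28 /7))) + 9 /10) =35530703 /7680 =4626.39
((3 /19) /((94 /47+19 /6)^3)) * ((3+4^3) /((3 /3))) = 43416 /566029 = 0.08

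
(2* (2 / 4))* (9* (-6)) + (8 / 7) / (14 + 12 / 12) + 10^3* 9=939338 / 105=8946.08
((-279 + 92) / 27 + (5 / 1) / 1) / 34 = -26 / 459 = -0.06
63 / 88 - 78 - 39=-10233 / 88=-116.28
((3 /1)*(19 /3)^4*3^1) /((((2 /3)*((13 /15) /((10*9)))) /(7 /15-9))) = -250216320 /13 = -19247409.23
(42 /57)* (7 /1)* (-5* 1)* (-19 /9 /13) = 490 /117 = 4.19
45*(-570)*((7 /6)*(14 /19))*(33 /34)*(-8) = 2910600 /17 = 171211.76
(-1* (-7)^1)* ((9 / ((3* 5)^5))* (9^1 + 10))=133 / 84375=0.00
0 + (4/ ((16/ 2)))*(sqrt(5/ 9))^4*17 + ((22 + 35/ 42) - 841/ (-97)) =268135/ 7857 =34.13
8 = 8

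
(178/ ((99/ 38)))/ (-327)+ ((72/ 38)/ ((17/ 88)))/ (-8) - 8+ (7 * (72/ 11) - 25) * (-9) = -2057820241/ 10456479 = -196.80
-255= -255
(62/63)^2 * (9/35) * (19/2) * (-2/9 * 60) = -31.55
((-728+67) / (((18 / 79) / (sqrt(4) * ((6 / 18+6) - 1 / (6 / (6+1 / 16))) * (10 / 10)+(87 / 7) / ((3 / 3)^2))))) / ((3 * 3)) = -404853907 / 54432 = -7437.79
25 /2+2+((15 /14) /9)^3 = 1074401 /74088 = 14.50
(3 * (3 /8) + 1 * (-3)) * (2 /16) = -15 /64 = -0.23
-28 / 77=-4 / 11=-0.36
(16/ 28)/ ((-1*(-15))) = 4/ 105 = 0.04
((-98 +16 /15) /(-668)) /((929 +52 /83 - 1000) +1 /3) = -60341 /29124800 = -0.00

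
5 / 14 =0.36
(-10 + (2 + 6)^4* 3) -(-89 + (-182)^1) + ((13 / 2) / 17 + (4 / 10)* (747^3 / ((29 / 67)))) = 1899151754443 / 4930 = 385223479.60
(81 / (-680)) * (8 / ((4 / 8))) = -162 / 85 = -1.91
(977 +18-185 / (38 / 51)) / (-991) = -28375 / 37658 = -0.75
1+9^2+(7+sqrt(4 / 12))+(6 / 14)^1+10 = sqrt(3) / 3+696 / 7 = 100.01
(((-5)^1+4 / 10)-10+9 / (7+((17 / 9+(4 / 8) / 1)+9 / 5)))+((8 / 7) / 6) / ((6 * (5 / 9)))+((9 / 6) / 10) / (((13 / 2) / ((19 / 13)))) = -163262201 / 11912810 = -13.70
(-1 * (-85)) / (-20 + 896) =85 / 876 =0.10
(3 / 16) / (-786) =-0.00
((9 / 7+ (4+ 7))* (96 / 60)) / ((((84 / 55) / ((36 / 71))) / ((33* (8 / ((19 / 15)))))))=1360.16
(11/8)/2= 11/16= 0.69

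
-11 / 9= -1.22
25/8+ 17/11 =411/88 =4.67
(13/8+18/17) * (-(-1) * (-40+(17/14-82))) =-324.17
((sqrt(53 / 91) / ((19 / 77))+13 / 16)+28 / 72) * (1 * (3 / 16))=173 / 768+33 * sqrt(4823) / 3952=0.81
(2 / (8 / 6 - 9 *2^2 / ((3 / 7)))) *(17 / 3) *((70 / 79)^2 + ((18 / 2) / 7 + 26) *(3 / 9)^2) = -25512427 / 48754692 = -0.52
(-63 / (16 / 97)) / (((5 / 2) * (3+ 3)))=-2037 / 80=-25.46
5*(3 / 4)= 15 / 4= 3.75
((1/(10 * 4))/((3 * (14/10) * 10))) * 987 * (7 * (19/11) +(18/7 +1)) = 28341/3080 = 9.20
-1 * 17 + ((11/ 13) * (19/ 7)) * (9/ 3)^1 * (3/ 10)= -13589/ 910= -14.93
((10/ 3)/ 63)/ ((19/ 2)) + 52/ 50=93866/ 89775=1.05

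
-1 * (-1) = 1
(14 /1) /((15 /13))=182 /15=12.13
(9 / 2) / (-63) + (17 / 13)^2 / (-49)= -1761 / 16562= -0.11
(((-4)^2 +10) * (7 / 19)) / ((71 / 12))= 2184 / 1349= 1.62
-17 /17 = -1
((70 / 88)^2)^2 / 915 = 0.00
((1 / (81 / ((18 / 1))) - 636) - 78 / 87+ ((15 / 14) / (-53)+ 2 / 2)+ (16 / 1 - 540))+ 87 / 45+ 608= -532339279 / 968310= -549.76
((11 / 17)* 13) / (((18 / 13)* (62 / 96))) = 14872 / 1581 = 9.41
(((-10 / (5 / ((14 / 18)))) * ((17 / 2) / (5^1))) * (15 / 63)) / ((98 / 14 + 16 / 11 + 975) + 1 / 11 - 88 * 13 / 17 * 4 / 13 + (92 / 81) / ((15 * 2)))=-143055 / 218770567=-0.00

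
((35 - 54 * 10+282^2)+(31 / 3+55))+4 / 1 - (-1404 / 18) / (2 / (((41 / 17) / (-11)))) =44363758 / 561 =79079.78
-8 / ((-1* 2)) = 4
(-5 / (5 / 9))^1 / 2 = -9 / 2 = -4.50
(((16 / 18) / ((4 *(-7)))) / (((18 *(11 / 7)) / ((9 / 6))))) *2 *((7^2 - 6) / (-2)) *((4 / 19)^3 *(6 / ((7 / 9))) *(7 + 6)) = 35776 / 528143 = 0.07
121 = 121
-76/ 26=-2.92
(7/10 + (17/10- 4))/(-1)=8/5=1.60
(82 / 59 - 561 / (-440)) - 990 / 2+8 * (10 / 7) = -7944577 / 16520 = -480.91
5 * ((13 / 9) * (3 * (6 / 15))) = 26 / 3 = 8.67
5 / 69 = 0.07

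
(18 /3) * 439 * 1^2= 2634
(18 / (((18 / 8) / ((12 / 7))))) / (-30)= -16 / 35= -0.46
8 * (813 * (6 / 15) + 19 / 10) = 13084 / 5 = 2616.80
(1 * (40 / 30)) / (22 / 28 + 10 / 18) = 168 / 169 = 0.99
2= 2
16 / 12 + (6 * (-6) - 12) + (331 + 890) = 3523 / 3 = 1174.33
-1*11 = -11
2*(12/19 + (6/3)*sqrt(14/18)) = 4.79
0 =0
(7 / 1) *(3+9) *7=588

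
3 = 3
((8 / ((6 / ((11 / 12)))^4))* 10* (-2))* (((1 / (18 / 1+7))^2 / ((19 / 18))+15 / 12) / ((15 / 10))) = -0.07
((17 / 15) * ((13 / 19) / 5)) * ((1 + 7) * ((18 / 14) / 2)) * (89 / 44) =59007 / 36575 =1.61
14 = 14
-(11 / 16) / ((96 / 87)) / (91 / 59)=-18821 / 46592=-0.40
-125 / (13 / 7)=-875 / 13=-67.31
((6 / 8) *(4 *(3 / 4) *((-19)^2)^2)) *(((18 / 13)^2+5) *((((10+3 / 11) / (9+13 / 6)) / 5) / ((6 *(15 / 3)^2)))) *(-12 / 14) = -66400764957 / 31138250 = -2132.45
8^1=8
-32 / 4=-8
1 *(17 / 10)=17 / 10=1.70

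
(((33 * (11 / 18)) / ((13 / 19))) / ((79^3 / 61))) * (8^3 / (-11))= -3263744 / 19228521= -0.17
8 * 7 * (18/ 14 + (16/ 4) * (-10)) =-2168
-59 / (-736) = 59 / 736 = 0.08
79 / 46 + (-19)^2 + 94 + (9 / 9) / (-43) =903341 / 1978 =456.69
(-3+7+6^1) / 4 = 5 / 2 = 2.50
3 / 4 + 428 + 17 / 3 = 434.42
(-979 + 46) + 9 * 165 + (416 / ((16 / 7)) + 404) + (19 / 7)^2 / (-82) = 4572123 / 4018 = 1137.91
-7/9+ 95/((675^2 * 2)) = -0.78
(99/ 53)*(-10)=-990/ 53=-18.68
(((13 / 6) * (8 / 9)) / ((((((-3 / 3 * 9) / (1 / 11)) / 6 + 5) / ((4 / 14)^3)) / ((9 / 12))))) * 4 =-832 / 71001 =-0.01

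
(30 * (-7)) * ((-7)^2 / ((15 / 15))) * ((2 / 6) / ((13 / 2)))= -6860 / 13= -527.69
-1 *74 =-74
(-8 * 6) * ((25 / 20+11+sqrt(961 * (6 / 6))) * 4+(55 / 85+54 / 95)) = -13505184 / 1615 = -8362.34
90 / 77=1.17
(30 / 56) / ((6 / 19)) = 95 / 56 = 1.70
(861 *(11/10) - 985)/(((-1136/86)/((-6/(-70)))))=48891/198800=0.25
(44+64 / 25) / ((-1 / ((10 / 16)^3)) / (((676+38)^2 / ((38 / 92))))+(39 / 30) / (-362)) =-12953.20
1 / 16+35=561 / 16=35.06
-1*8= -8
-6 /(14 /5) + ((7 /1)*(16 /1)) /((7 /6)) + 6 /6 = 664 /7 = 94.86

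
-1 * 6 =-6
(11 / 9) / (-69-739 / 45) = -55 / 3844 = -0.01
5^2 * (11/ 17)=275/ 17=16.18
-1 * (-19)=19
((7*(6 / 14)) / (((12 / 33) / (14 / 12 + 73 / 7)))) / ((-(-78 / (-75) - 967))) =133925 / 1352344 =0.10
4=4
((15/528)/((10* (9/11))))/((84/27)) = 1/896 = 0.00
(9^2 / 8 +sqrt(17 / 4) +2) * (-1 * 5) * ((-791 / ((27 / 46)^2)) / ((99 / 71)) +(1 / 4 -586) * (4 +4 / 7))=5461574890 * sqrt(17) / 505197 +264886382165 / 1010394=306735.47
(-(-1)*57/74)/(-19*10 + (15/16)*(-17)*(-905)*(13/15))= 152/2429235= 0.00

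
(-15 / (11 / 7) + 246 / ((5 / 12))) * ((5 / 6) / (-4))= -10649 / 88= -121.01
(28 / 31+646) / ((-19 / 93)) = -3166.42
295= 295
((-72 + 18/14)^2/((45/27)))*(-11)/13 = -1617165/637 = -2538.72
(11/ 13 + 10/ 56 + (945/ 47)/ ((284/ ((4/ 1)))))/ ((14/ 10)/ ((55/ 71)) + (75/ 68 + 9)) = 7427083675/ 67633017907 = 0.11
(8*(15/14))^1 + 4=88/7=12.57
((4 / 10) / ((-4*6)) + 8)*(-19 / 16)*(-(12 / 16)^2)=27303 / 5120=5.33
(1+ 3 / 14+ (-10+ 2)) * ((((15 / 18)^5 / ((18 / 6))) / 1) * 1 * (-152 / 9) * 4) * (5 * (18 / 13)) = 28203125 / 66339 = 425.14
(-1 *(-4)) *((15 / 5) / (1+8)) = 4 / 3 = 1.33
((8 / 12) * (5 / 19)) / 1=10 / 57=0.18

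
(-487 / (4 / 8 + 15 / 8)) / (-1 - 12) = 3896 / 247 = 15.77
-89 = -89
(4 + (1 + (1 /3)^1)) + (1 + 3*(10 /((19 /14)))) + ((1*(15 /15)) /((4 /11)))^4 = 1249513 /14592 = 85.63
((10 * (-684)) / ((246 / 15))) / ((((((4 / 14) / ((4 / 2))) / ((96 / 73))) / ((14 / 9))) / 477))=-8526470400 / 2993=-2848804.01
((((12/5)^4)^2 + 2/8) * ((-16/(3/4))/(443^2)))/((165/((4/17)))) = -110100314176/645091927734375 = -0.00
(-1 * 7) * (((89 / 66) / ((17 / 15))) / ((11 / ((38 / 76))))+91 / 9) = -5269271 / 74052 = -71.16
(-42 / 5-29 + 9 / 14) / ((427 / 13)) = -33449 / 29890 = -1.12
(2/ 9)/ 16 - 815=-58679/ 72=-814.99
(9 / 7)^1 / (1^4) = 1.29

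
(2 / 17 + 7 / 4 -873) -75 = -64337 / 68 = -946.13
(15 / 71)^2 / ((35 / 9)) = 405 / 35287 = 0.01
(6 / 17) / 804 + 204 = 464713 / 2278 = 204.00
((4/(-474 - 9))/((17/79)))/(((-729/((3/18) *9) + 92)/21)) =158/77027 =0.00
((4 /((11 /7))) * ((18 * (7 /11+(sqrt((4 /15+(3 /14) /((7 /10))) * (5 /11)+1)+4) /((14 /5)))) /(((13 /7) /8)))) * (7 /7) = 480 * sqrt(67254) /1573+641088 /1573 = 486.69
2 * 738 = 1476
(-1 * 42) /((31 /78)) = -3276 /31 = -105.68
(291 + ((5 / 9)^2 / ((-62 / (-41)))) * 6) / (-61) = -244592 / 51057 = -4.79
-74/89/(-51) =74/4539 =0.02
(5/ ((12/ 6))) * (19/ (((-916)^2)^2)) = 95/ 1408029942272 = 0.00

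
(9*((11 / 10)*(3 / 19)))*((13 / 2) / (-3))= -1287 / 380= -3.39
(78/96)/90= 0.01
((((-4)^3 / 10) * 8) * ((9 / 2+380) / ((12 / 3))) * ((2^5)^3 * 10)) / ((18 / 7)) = -5644484608 / 9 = -627164956.44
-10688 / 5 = -2137.60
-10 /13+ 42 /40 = 73 /260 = 0.28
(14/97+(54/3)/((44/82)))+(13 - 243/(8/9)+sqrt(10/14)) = -1934985/8536+sqrt(35)/7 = -225.84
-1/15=-0.07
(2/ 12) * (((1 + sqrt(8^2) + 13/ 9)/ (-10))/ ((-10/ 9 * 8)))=0.02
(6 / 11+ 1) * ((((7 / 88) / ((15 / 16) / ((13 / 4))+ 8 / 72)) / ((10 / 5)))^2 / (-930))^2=49991146569 / 284999621699931212800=0.00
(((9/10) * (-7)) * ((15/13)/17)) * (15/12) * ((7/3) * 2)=-2205/884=-2.49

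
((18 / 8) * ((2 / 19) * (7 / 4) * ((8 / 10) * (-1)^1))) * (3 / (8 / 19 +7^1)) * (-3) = 189 / 470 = 0.40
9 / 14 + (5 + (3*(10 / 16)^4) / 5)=164417 / 28672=5.73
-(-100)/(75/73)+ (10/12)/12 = 7013/72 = 97.40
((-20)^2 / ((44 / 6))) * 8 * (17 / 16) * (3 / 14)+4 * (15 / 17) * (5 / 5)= 134670 / 1309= 102.88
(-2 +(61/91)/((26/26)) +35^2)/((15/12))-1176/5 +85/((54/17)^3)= 10695165575/14329224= 746.39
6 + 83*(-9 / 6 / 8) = -153 / 16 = -9.56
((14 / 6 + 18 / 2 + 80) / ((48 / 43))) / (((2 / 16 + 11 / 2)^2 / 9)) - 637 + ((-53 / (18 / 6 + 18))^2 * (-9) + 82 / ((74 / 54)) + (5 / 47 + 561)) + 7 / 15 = -8565936097 / 172552275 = -49.64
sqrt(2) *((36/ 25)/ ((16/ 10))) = 9 *sqrt(2)/ 10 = 1.27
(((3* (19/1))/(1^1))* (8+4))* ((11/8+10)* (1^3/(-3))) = -5187/2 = -2593.50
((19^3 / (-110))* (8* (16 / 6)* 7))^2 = 2360574125056 / 27225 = 86706120.30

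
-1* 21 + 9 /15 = -102 /5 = -20.40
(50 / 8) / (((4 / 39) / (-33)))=-32175 / 16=-2010.94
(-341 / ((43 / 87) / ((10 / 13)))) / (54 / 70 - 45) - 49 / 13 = 1186969 / 144222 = 8.23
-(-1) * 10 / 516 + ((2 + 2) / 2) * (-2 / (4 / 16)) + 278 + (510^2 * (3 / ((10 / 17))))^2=453984225333401 / 258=1759628780362.02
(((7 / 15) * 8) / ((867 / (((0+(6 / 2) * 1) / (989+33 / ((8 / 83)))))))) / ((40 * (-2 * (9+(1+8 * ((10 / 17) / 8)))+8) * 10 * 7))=-1 / 3802407000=-0.00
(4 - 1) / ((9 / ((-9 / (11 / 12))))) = -36 / 11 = -3.27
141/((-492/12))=-141/41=-3.44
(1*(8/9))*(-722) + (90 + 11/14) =-69425/126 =-550.99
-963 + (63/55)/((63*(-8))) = -423721/440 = -963.00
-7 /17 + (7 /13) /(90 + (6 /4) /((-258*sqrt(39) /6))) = -255827639 /630456169 + 86*sqrt(39) /1446340623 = -0.41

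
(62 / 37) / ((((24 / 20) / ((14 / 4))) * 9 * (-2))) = -1085 / 3996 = -0.27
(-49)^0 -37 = -36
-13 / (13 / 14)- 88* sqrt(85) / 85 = -14- 88* sqrt(85) / 85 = -23.54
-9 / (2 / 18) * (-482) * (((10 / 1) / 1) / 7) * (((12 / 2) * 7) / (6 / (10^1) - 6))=-433800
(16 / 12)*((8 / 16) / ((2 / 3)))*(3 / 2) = 3 / 2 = 1.50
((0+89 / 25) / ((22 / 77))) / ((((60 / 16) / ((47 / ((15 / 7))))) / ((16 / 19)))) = 6558944 / 106875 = 61.37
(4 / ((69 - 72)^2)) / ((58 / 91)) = 182 / 261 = 0.70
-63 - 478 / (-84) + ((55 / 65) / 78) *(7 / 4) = -1626593 / 28392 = -57.29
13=13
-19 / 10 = -1.90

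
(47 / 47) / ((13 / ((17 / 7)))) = 17 / 91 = 0.19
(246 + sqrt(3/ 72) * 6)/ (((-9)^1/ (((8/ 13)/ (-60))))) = sqrt(6)/ 1755 + 164/ 585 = 0.28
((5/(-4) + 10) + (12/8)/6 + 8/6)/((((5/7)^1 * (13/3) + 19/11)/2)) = 2387/557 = 4.29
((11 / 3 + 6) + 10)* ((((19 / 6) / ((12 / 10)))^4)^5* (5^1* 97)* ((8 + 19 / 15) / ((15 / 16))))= 25284062241475.95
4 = 4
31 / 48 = 0.65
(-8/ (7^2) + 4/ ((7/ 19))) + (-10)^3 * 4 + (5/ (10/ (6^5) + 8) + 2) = -6077061642/ 1524341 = -3986.68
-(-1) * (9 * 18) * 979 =158598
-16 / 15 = -1.07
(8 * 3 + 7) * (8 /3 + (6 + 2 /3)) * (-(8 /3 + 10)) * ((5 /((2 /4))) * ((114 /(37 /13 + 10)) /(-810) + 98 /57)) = -2540729744 /40581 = -62608.85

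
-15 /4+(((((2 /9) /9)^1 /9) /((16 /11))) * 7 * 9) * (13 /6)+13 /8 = -7261 /3888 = -1.87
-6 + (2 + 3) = -1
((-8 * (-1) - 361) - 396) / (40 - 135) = 7.88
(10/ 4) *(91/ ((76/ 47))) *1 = 21385/ 152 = 140.69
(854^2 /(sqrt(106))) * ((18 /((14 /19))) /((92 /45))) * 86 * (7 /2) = 60329931165 * sqrt(106) /2438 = 254772213.99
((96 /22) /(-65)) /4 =-12 /715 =-0.02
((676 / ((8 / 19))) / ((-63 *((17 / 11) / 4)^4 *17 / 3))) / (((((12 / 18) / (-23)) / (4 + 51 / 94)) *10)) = 1055331010448 / 333666395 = 3162.83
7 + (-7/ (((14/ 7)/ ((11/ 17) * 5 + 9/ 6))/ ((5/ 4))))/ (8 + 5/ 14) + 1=87851/ 15912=5.52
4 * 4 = 16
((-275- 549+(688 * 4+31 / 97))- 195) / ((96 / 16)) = 28022 / 97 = 288.89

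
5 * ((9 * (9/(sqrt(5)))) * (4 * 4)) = 1296 * sqrt(5) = 2897.94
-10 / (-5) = 2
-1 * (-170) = 170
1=1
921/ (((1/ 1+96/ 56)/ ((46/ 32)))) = 487.77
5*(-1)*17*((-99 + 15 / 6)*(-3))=-49215 / 2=-24607.50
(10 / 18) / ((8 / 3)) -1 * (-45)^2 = -48595 / 24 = -2024.79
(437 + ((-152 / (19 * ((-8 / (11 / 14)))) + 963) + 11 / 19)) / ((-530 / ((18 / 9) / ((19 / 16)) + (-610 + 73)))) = 541624639 / 382660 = 1415.42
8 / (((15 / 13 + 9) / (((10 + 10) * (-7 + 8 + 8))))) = 1560 / 11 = 141.82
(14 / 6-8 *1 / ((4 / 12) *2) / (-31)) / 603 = 253 / 56079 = 0.00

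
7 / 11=0.64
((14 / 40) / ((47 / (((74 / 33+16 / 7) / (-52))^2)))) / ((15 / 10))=273529 / 7265938680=0.00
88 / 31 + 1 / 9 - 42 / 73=48361 / 20367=2.37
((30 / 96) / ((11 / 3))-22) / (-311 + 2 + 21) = 0.08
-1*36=-36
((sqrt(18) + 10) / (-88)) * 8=-10 / 11 - 3 * sqrt(2) / 11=-1.29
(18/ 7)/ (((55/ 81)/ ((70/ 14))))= 18.94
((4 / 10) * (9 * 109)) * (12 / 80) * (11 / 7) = 32373 / 350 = 92.49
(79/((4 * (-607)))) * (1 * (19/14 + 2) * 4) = -3713/8498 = -0.44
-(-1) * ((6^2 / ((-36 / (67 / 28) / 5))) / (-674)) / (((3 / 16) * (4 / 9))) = 1005 / 4718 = 0.21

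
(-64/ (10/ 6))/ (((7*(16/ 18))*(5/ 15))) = -648/ 35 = -18.51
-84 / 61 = -1.38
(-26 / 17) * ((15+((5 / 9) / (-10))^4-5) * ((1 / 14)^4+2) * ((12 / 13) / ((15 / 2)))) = -8961809657 / 2380447440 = -3.76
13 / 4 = 3.25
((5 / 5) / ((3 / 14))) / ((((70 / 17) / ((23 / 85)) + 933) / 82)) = 26404 / 65427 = 0.40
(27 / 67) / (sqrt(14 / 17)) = 27 * sqrt(238) / 938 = 0.44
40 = 40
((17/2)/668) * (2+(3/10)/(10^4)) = 3400051/133600000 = 0.03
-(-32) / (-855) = -32 / 855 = -0.04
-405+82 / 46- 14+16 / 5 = -47612 / 115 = -414.02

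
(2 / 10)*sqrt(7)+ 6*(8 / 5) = sqrt(7) / 5+ 48 / 5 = 10.13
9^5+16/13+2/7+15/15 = 5373688/91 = 59051.52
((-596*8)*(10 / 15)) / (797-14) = -9536 / 2349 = -4.06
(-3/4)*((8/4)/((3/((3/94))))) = -3/188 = -0.02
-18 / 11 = -1.64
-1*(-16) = 16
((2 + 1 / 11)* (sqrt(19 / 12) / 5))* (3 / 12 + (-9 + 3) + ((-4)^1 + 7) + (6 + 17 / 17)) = 391* sqrt(57) / 1320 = 2.24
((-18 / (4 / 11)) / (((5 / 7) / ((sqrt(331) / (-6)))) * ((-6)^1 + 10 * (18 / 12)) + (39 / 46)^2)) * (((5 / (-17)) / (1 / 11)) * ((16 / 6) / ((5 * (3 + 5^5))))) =-824435920 * sqrt(331) / 1030712587349 -15256467226 / 3092137762047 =-0.02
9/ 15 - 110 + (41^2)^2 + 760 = 2826411.60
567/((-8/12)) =-1701/2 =-850.50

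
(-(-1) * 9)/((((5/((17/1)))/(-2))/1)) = -306/5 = -61.20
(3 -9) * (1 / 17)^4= -6 / 83521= -0.00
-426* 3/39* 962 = -31524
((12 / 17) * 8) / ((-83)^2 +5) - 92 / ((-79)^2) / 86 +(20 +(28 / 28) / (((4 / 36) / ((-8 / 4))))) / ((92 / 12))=31529698544 / 120564493017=0.26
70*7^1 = 490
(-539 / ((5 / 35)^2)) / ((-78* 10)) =26411 / 780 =33.86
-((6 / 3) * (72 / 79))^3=-2985984 / 493039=-6.06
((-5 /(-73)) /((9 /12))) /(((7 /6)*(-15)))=-8 /1533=-0.01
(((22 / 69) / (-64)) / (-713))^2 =0.00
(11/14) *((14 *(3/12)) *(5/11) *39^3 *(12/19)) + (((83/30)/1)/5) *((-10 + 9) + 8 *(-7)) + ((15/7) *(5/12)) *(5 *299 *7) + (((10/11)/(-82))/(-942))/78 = 220928262490064/3935099025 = 56143.00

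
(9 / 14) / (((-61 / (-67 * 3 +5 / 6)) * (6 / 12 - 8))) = -1201 / 4270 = -0.28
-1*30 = -30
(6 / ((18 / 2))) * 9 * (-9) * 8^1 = -432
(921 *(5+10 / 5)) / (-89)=-6447 / 89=-72.44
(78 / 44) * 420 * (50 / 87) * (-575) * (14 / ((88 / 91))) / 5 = -2499826875 / 3509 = -712404.35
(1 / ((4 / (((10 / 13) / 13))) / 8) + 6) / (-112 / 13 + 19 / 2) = 2068 / 299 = 6.92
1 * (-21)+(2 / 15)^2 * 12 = -1559 / 75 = -20.79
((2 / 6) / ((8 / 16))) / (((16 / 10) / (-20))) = -25 / 3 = -8.33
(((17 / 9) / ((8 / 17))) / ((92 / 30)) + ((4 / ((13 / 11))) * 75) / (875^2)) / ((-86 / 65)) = -575436353 / 581532000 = -0.99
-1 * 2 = -2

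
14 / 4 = 7 / 2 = 3.50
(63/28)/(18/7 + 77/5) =0.13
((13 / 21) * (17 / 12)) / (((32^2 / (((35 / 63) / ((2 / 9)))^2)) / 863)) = 4.62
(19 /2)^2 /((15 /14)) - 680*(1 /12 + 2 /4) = -9373 /30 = -312.43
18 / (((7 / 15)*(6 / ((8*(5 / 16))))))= 225 / 14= 16.07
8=8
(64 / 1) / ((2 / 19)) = 608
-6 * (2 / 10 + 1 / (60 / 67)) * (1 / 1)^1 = -79 / 10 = -7.90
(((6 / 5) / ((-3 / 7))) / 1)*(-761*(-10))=-21308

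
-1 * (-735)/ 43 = 735/ 43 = 17.09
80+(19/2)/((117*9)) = 80.01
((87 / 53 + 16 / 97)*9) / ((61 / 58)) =4847814 / 313601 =15.46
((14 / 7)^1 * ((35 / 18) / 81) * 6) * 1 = 70 / 243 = 0.29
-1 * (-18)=18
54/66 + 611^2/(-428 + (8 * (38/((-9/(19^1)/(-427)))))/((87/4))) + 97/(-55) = 331521151/11152460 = 29.73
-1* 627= -627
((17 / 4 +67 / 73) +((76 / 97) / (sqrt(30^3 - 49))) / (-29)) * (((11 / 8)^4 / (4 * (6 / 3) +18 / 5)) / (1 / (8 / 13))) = 110466345 / 112726016 - 1390895 * sqrt(26951) / 7316879987456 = 0.98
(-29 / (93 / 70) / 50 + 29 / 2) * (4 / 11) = 2378 / 465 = 5.11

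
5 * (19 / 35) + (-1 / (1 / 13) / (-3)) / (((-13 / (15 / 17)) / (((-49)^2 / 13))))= -79836 / 1547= -51.61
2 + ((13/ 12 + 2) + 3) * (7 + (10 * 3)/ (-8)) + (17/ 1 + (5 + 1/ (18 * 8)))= 394/ 9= 43.78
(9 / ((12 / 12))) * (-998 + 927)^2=45369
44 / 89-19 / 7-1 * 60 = -38763 / 623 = -62.22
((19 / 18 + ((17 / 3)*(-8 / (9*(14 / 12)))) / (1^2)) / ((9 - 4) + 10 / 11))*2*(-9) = 4521 / 455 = 9.94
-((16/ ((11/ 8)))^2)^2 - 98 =-269870274/ 14641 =-18432.50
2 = 2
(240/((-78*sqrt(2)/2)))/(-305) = 0.01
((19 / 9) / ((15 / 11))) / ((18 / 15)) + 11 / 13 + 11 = 27665 / 2106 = 13.14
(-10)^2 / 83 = 100 / 83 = 1.20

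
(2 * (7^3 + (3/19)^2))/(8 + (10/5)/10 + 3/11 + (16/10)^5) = 4256725000/117631489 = 36.19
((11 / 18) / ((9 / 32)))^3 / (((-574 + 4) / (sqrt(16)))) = -10903552 / 151460685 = -0.07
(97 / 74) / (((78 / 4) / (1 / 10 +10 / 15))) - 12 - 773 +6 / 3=-33893839 / 43290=-782.95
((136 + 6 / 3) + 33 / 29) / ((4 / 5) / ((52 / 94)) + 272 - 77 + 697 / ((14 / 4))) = 1835925 / 5219797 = 0.35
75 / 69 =25 / 23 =1.09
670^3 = 300763000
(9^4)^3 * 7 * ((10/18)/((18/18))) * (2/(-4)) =-549168543157.50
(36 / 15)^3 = 1728 / 125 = 13.82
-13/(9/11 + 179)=-143/1978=-0.07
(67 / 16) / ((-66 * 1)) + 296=312509 / 1056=295.94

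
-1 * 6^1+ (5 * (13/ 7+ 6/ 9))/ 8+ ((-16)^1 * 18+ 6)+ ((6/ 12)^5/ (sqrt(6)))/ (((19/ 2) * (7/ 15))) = -286.42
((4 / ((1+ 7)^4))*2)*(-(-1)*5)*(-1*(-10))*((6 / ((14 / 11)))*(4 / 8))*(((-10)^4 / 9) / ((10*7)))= 34375 / 9408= 3.65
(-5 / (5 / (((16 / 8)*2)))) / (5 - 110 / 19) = 76 / 15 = 5.07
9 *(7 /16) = 63 /16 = 3.94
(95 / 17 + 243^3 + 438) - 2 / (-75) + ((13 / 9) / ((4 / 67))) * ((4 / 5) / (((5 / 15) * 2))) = 12196972701 / 850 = 14349379.65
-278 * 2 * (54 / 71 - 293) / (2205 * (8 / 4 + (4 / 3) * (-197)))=-5768222 / 20404335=-0.28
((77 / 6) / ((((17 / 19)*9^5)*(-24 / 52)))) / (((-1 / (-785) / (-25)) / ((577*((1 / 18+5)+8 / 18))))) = 2369004262625 / 72275976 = 32777.20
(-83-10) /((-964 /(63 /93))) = 63 /964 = 0.07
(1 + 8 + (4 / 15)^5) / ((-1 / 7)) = -47847793 / 759375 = -63.01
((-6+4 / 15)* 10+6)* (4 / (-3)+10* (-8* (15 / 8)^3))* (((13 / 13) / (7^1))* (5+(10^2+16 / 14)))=411512.17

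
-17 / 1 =-17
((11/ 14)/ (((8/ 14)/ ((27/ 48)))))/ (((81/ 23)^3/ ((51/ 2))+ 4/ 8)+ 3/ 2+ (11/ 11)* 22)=6825687/ 226919680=0.03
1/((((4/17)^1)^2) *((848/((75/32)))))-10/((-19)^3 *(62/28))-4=-364604116601/92318408704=-3.95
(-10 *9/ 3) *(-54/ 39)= 540/ 13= 41.54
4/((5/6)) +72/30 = 36/5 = 7.20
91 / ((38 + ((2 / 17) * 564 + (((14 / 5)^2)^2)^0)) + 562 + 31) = 221 / 1696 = 0.13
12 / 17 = 0.71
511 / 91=73 / 13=5.62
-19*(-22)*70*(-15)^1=-438900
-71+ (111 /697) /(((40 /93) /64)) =-164851 /3485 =-47.30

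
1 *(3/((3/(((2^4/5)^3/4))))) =1024/125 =8.19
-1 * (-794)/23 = 794/23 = 34.52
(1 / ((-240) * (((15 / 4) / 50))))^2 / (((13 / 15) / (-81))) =-15 / 52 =-0.29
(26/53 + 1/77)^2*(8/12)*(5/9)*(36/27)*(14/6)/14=9384500/449673147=0.02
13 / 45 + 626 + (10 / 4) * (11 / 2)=115207 / 180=640.04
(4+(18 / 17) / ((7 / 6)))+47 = 6177 / 119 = 51.91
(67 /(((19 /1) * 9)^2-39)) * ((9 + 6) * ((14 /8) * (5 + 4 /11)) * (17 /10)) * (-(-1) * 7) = 3292849 /856592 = 3.84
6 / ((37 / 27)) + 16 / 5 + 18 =4732 / 185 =25.58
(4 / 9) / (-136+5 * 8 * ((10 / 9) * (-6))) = -1 / 906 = -0.00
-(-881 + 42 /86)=37862 /43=880.51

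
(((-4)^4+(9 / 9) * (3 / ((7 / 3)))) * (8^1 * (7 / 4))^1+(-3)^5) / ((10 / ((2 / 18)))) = 3359 / 90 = 37.32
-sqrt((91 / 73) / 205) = -sqrt(1361815) / 14965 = -0.08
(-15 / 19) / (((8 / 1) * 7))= -15 / 1064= -0.01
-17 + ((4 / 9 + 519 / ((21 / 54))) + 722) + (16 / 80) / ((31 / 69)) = 2040.46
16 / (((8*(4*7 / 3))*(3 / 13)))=13 / 14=0.93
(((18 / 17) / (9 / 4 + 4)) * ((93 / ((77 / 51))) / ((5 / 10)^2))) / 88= 10044 / 21175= 0.47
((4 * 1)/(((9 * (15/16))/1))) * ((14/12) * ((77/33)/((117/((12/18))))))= 3136/426465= 0.01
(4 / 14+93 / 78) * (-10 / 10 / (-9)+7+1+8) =39005 / 1638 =23.81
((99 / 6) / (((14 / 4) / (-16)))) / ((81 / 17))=-2992 / 189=-15.83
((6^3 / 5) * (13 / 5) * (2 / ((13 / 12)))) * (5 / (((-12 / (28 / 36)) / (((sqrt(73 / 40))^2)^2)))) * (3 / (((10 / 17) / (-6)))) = 17122077 / 2500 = 6848.83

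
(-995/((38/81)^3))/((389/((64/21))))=-1410090120/18677057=-75.50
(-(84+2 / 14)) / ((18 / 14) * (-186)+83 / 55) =32395 / 91489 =0.35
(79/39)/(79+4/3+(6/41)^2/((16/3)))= 531196/21067345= 0.03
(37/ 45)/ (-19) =-37/ 855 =-0.04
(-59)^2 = 3481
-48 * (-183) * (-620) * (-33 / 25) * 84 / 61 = 49496832 / 5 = 9899366.40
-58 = -58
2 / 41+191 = 7833 / 41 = 191.05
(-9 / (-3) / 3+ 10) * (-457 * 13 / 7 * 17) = -1110967 / 7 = -158709.57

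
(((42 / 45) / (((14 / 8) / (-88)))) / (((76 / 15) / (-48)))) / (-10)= -4224 / 95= -44.46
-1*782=-782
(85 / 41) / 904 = 85 / 37064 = 0.00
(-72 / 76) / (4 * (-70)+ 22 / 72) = 648 / 191311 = 0.00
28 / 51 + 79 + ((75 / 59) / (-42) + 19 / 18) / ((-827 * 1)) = 4156952434 / 52257303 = 79.55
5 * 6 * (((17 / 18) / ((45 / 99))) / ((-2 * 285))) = -187 / 1710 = -0.11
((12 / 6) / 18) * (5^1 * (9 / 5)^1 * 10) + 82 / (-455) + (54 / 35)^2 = 194288 / 15925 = 12.20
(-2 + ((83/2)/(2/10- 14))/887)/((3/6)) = -245227/61203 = -4.01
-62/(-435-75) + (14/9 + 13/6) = 5881/1530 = 3.84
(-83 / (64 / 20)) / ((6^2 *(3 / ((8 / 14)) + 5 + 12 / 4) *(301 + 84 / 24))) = -415 / 2323944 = -0.00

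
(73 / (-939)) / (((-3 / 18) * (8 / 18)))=657 / 626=1.05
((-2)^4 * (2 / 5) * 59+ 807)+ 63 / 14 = 11891 / 10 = 1189.10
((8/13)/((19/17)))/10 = 68/1235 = 0.06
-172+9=-163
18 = 18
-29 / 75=-0.39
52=52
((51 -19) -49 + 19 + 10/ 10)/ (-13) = -3/ 13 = -0.23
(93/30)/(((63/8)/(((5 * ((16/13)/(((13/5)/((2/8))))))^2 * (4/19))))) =992000/34187517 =0.03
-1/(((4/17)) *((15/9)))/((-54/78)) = 221/60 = 3.68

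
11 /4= 2.75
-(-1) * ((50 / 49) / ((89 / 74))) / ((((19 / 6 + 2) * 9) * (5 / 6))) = 2960 / 135191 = 0.02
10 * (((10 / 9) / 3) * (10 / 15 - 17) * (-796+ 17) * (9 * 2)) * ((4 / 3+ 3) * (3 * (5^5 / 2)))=17229965277.78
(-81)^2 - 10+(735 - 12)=7274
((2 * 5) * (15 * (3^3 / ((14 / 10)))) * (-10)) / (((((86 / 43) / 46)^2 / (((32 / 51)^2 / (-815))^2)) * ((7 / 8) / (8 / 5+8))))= -4260070686720 / 108734403001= -39.18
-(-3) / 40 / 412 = 3 / 16480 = 0.00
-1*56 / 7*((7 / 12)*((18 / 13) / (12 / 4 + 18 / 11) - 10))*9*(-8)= -720384 / 221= -3259.66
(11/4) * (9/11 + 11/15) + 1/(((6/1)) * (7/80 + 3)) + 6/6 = 6571/1235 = 5.32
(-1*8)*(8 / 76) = -16 / 19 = -0.84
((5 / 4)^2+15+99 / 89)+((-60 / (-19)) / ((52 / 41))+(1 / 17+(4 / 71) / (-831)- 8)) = 4312316160767 / 352789163376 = 12.22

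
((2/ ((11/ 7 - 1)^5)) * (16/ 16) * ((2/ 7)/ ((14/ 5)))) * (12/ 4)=5145/ 512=10.05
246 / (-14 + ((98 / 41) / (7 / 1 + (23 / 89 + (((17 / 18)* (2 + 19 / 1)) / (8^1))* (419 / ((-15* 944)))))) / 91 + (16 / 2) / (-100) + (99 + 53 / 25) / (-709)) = -168353696321095675 / 9730958427669728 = -17.30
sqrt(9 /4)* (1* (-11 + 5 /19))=-306 /19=-16.11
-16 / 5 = -3.20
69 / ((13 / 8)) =552 / 13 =42.46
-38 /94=-0.40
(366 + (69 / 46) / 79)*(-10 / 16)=-289155 / 1264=-228.76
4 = 4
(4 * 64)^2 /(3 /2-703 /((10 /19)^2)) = -6553600 /253633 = -25.84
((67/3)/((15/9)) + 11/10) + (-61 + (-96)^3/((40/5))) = -110638.50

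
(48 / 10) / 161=24 / 805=0.03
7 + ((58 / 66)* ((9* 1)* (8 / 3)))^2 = 54671 / 121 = 451.83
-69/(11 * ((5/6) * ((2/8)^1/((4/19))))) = -6624/1045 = -6.34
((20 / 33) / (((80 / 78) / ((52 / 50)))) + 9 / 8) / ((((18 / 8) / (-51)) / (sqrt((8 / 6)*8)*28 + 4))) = -3643304*sqrt(6) / 2475 - 130118 / 825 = -3763.47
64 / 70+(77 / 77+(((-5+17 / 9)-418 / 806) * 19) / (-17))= 12885878 / 2158065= 5.97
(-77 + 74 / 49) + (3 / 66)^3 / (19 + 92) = -4371951623 / 57914472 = -75.49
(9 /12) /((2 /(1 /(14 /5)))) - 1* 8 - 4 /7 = -8.44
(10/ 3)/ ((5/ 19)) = 38/ 3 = 12.67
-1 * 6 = -6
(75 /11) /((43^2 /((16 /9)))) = 400 /61017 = 0.01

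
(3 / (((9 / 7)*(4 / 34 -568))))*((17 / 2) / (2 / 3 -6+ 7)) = -2023 / 96540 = -0.02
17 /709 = 0.02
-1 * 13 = -13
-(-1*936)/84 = 78/7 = 11.14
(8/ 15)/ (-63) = -8/ 945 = -0.01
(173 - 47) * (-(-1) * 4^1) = 504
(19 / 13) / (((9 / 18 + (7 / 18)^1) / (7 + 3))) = 855 / 52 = 16.44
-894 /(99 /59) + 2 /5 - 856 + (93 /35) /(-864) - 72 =-161928149 /110880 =-1460.39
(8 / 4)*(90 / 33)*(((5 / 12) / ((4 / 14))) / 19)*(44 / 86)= 175 / 817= 0.21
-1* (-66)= 66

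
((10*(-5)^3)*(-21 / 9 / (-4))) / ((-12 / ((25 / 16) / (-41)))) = -109375 / 47232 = -2.32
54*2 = 108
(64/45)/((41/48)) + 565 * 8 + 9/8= 22252127/4920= 4522.79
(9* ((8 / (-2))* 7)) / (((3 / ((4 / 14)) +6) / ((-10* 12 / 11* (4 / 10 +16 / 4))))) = 8064 / 11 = 733.09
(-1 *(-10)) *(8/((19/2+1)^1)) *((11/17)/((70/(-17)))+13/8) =11.18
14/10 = 1.40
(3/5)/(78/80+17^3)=24/196559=0.00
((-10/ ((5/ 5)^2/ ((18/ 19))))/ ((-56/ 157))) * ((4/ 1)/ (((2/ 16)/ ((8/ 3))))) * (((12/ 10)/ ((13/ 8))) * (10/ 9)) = 3215360/ 1729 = 1859.66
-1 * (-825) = 825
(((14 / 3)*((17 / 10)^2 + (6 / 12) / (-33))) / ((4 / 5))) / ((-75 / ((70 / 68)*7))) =-3254041 / 2019600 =-1.61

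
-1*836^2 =-698896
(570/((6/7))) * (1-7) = -3990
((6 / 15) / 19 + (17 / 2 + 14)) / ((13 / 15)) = 12837 / 494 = 25.99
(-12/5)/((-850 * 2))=3/2125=0.00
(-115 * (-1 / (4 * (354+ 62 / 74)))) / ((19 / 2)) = 4255 / 498902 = 0.01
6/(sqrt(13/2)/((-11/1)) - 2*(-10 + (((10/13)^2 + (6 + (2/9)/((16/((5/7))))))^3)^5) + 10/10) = -5810293607687518671024098347230660479773110817365118986727648777797616108852510332336989646887796201479303388029412280791078397481780926600294807613332703479332864/3818132945009560481623037079806390666988896031954528087463613587222352040999157891141301322504805698160256466901129254433925769756777891459355179240584831075090544619784983153 + 66984015751490804290302782659661119935705170990364243561234640112833850136526005820179284232123737481771252278698622269055332715265912846503852900352*sqrt(26)/3818132945009560481623037079806390666988896031954528087463613587222352040999157891141301322504805698160256466901129254433925769756777891459355179240584831075090544619784983153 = -0.00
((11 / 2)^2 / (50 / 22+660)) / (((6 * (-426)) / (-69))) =30613 / 24827280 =0.00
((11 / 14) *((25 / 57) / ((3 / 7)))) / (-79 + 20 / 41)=-11275 / 1100898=-0.01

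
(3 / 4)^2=0.56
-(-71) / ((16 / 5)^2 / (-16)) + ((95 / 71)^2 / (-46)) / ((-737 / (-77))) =-13789026675 / 124290896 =-110.94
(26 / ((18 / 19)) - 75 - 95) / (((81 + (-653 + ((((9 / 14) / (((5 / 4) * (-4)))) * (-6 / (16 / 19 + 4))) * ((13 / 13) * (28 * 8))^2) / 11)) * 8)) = -0.12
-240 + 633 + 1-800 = -406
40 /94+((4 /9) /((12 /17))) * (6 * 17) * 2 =54512 /423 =128.87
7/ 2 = 3.50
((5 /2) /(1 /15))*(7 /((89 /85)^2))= 239.43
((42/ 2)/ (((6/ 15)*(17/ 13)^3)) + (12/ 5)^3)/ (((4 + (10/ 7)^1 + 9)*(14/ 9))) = 412334577/ 248106500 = 1.66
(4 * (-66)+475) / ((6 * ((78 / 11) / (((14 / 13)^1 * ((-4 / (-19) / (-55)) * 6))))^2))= 330848 / 773289075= 0.00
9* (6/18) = 3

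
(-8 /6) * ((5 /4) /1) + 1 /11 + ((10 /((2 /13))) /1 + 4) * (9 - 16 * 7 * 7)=-1764727 /33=-53476.58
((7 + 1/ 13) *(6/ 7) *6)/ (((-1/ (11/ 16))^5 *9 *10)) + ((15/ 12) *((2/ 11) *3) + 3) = 3.62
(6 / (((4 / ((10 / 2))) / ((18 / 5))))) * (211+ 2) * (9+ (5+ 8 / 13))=1092690 / 13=84053.08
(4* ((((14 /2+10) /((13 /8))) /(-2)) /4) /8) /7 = -17 /182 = -0.09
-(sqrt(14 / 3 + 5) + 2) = -sqrt(87) / 3 - 2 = -5.11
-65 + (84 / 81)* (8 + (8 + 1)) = -47.37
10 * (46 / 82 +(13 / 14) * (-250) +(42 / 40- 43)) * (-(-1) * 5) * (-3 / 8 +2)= -102054745 / 4592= -22224.47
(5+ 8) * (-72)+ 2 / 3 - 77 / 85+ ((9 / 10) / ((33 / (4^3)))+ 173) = -427198 / 561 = -761.49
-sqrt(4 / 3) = -2*sqrt(3) / 3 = -1.15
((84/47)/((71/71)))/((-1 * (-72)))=7/282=0.02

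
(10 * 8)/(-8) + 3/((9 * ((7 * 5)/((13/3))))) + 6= -1247/315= -3.96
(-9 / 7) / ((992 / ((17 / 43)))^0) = -9 / 7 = -1.29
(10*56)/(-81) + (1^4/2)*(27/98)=-107573/15876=-6.78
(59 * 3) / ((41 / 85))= 15045 / 41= 366.95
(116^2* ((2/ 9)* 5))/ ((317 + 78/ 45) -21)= 11600/ 231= 50.22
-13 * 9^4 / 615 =-28431 / 205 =-138.69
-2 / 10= -1 / 5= -0.20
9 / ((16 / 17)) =153 / 16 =9.56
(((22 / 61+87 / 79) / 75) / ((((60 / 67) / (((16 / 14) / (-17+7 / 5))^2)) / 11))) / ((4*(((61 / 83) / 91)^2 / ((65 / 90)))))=92998944181 / 26144125542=3.56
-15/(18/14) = -35/3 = -11.67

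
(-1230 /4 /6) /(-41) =5 /4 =1.25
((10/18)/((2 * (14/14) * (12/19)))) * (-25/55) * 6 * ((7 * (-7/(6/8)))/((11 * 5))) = 4655/3267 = 1.42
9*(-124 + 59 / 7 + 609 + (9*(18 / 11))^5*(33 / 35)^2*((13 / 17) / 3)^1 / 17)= 41256126584982 / 471207275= 87554.10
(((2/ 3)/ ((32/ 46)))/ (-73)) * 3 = -23/ 584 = -0.04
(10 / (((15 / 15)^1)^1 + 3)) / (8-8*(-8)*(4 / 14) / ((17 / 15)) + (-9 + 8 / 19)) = 11305 / 70342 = 0.16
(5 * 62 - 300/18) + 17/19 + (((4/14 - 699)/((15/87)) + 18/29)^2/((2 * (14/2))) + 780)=964998786275507/822119550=1173793.75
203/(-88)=-203/88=-2.31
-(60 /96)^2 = -25 /64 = -0.39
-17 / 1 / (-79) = 17 / 79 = 0.22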